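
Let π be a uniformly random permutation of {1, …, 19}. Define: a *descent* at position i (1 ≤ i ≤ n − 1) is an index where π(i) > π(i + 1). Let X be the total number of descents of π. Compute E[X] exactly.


Write X = Σ X_I over i = 1, …, 18, with X_I the indicator of one descent.
There are 18 indicators.
For each fixed i, the pair (π(i), π(i+1)) is a uniformly random ordered pair of distinct values from {1, …, 19}; by symmetry P[π(i) > π(i+1)] = 1/2.
By linearity: E[X] = 18 · (1/2) = (19 − 1) · (1/2) = 9 ≈ 9.000000.

E[X] = 9 = 9.000000.


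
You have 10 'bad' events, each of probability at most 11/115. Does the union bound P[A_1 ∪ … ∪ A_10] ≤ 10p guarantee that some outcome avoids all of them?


Union bound: P[∪_{i=1}^{10} A_i] ≤ Σ_i P[A_i] ≤ 10·p = 10·(11/115) = 22/23.
Numerically: 22/23 ≈ 0.9565.
Is 22/23 < 1? YES.
Since P[∪ A_i] ≤ 22/23 < 1, the complement has P[∩ A_i^c] ≥ 1 − 22/23 = 1/23 > 0, so some outcome avoids every A_i.

10·p = 22/23 ≈ 0.9565; existence CERTIFIED by the union bound.


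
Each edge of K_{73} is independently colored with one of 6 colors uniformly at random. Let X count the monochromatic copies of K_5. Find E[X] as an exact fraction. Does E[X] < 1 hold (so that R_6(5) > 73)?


E[X] = C(73, 5) · 6^{1 − 10} = 15020334 · 6^{−9} = 15020334/10077696.
As a reduced fraction: E[X] = 834463/559872 ≈ 1.4904532.
Is E[X] < 1? NO.
Since E[X] ≥ 1, the first-moment bound is inconclusive at n = 73; it does NOT by itself certify R_6(5) > 73.

E[X] = 834463/559872 ≈ 1.4904532; E[X] ≥ 1; first-moment method inconclusive here.


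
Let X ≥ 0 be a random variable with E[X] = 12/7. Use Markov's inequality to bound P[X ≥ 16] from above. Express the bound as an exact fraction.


μ = E[X] = 12/7, a = 16.
Markov: P[X ≥ 16] ≤ μ/a = (12/7)/16 = 3/28.
Numerically: ≈ 0.1071.
(Since a = 16 > μ = 1.7143, the bound 3/28 is < 1 and informative.)

P[X ≥ 16] ≤ 3/28 ≈ 0.1071.


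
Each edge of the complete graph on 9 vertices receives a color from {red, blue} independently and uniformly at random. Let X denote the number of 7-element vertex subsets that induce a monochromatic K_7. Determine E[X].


Let X = Σ_S X_S over the C(9, 7) = 36 subsets S of size 7, where X_S = 1 if the K_7 on S is monochromatic.
For a fixed S, the K_7 on S has C(7, 2) = 21 edges. P[all 21 edges red] = (1/2)^21, and likewise for blue, so P[monochromatic] = 2·(1/2)^21 = 2^{1 − 21} = 1/1048576.
Summing: E[X] = C(9, 7) · 2^{1 − 21} = 36 · 1/1048576 = 9/262144.
Numerically: E[X] ≈ 0.000.

E[X] = C(9,7)·2^(1−C(7,2)) = 9/262144 ≈ 0.000.


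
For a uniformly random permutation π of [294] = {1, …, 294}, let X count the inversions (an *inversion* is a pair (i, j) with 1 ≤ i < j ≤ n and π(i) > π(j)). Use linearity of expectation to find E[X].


Write X = Σ X_I over the C(294, 2) = 43071 pairs i < j, with X_I the indicator of one inversion.
There are 43071 indicators.
For each fixed pair i < j, the values π(i) and π(j) are two distinct elements of {1, …, 294} in uniformly random order; by symmetry P[π(i) > π(j)] = 1/2.
By linearity: E[X] = 43071 · (1/2) = C(294, 2) · (1/2) = 43071/2 = 43071/2 ≈ 21535.50000.

E[X] = 43071/2 = 21535.50000.


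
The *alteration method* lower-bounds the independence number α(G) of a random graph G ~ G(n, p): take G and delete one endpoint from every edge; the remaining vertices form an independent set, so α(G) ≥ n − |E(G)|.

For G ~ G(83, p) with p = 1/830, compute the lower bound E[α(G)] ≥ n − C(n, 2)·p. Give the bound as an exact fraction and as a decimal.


E[|E(G)|] = C(83, 2)·p = 3403 · (1/830) = 41/10.
E[α(G)] ≥ n − E[|E(G)|] = 83 − 41/10 = 789/10.
Numerically: ≈ 78.900000.
(This is only a lower bound; the true E[α(G)] may be larger.)

E[α(G)] ≥ 789/10 ≈ 78.900000.


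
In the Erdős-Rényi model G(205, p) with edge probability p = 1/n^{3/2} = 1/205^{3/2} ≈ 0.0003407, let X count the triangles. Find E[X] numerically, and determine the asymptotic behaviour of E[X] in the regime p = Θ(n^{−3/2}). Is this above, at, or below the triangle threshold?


Number of potential triangles: C(205, 3) = 1414910.
Each occurs with probability p³ ≈ (0.0003407)³ ≈ 3.954646e-11.
By linearity: E[X] = C(205, 3)·p³ ≈ 1414910 · 3.954646e-11 ≈ 0.0001.
Since α = 3/2 > 1, p = c/n^{3/2} = o(1/n) is below the triangle threshold p ~ 1/n. Asymptotically E[X] ~ (c³/6)·n^{3(1−α)} = (1³/6)·n^{-1.5} → 0, so by Markov's inequality G has no triangles w.h.p.

E[X] ≈ 0.0001; in regime p = Θ(1/n^{3/2}) E[X] tends to 0 (below the triangle threshold p ~ 1/n).


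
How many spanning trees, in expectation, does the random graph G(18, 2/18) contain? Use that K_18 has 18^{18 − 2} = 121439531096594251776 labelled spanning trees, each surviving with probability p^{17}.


K_18 has 18^{18 − 2} = 121439531096594251776 labelled spanning trees.
For each such spanning tree H, let X_H = 1 if all 17 edges of H are present in G. Then P[X_H = 1] = p^{17} = (1/9)^{17} = 1/16677181699666569.
Summing the indicators: E[X] = Σ_H E[X_H] = 121439531096594251776 · p^{17} = 121439531096594251776 · 1/16677181699666569 = 65536/9.
Numerically: E[X] ≈ 7281.8.

E[X] = 121439531096594251776 · (1/9)^{17} = 65536/9 ≈ 7281.8.


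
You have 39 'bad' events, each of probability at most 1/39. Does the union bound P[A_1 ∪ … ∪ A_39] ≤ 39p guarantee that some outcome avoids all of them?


Union bound: P[∪_{i=1}^{39} A_i] ≤ Σ_i P[A_i] ≤ 39·p = 39·(1/39) = 1.
Numerically: 1 ≈ 1.000.
Is 1 < 1? NO.
Since the bound 1 is ≥ 1, the union bound is uninformative here; it does NOT by itself certify existence.

39·p = 1 ≈ 1.000; existence NOT certified by the union bound.


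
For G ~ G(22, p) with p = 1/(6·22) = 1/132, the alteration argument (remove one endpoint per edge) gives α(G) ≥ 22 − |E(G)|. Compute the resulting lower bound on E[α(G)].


E[|E(G)|] = C(22, 2)·p = 231 · (1/132) = 7/4.
E[α(G)] ≥ n − E[|E(G)|] = 22 − 7/4 = 81/4.
Numerically: ≈ 20.2500.
(This is only a lower bound; the true E[α(G)] may be larger.)

E[α(G)] ≥ 81/4 ≈ 20.2500.


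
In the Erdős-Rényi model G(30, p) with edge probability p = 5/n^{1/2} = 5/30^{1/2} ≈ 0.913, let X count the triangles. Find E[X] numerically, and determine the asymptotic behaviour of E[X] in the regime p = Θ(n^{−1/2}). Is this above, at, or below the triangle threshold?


Number of potential triangles: C(30, 3) = 4060.
Each occurs with probability p³ ≈ (0.913)³ ≈ 7.60726e-01.
By linearity: E[X] = C(30, 3)·p³ ≈ 4060 · 7.60726e-01 ≈ 3088.547.
Since α = 1/2 < 1, p = c/n^{1/2} ≫ 1/n is above the triangle threshold p ~ 1/n. Asymptotically E[X] ~ (c³/6)·n^{3(1−α)} = (5³/6)·n^{1.5} → ∞; triangles are abundant w.h.p.

E[X] ≈ 3088.547; in regime p = Θ(1/n^{1/2}) E[X] diverges (above the triangle threshold p ~ 1/n).


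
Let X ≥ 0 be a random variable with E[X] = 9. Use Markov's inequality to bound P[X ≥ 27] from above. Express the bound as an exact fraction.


μ = E[X] = 9, a = 27.
Markov: P[X ≥ 27] ≤ μ/a = (9)/27 = 1/3.
Numerically: ≈ 0.3333.
(Since a = 27 > μ = 9.0000, the bound 1/3 is < 1 and informative.)

P[X ≥ 27] ≤ 1/3 ≈ 0.3333.


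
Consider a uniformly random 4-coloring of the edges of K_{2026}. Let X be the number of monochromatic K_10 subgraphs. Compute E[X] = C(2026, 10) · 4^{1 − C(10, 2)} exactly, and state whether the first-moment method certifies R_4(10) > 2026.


E[X] = C(2026, 10) · 4^{1 − 45} = 314029205130126398094885285 · 4^{−44} = 314029205130126398094885285/309485009821345068724781056.
As a reduced fraction: E[X] = 314029205130126398094885285/309485009821345068724781056 ≈ 1.014683.
Is E[X] < 1? NO.
Since E[X] ≥ 1, the first-moment bound is inconclusive at n = 2026; it does NOT by itself certify R_4(10) > 2026.

E[X] = 314029205130126398094885285/309485009821345068724781056 ≈ 1.014683; E[X] ≥ 1; first-moment method inconclusive here.


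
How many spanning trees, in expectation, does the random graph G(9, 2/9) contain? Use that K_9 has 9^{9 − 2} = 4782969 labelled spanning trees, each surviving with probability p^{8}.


K_9 has 9^{9 − 2} = 4782969 labelled spanning trees.
For each such spanning tree H, let X_H = 1 if all 8 edges of H are present in G. Then P[X_H = 1] = p^{8} = (2/9)^{8} = 256/43046721.
By linearity: E[X] = Σ_H E[X_H] = 4782969 · p^{8} = 4782969 · 256/43046721 = 256/9.
Numerically: E[X] ≈ 28.4.

E[X] = 4782969 · (2/9)^{8} = 256/9 ≈ 28.4.


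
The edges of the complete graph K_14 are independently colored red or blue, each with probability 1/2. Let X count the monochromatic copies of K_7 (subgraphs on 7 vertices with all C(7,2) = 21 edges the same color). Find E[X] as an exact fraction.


Let X = Σ_S X_S over the C(14, 7) = 3432 subsets S of size 7, where X_S = 1 if the K_7 on S is monochromatic.
For a fixed S, the K_7 on S has C(7, 2) = 21 edges. P[all 21 edges red] = (1/2)^21, and likewise for blue, so P[monochromatic] = 2·(1/2)^21 = 2^{1 − 21} = 1/1048576.
Summing: E[X] = C(14, 7) · 2^{1 − 21} = 3432 · 1/1048576 = 429/131072.
Numerically: E[X] ≈ 0.003.

E[X] = C(14,7)·2^(1−C(7,2)) = 429/131072 ≈ 0.003.


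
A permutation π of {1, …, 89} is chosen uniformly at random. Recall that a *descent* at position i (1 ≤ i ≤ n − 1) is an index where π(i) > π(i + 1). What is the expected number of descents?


Write X = Σ X_I over i = 1, …, 88, with X_I the indicator of one descent.
There are 88 indicators.
For each fixed i, the pair (π(i), π(i+1)) is a uniformly random ordered pair of distinct values from {1, …, 89}; by symmetry P[π(i) > π(i+1)] = 1/2.
By linearity: E[X] = 88 · (1/2) = (89 − 1) · (1/2) = 44 ≈ 44.0000.

E[X] = 44 = 44.0000.


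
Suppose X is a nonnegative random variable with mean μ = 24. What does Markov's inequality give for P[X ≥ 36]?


μ = E[X] = 24, a = 36.
Markov: P[X ≥ 36] ≤ μ/a = (24)/36 = 2/3.
Numerically: ≈ 0.6667.
(Since a = 36 > μ = 24.0000, the bound 2/3 is < 1 and informative.)

P[X ≥ 36] ≤ 2/3 ≈ 0.6667.


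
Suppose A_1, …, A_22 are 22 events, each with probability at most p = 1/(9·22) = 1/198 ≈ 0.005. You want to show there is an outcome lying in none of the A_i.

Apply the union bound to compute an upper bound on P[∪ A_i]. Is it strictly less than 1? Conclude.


Union bound: P[∪_{i=1}^{22} A_i] ≤ Σ_i P[A_i] ≤ 22·p = 22·(1/198) = 1/9.
Numerically: 1/9 ≈ 0.111.
Is 1/9 < 1? YES.
Since P[∪ A_i] ≤ 1/9 < 1, the complement has P[∩ A_i^c] ≥ 1 − 1/9 = 8/9 > 0, so some outcome avoids every A_i.

22·p = 1/9 ≈ 0.111; existence CERTIFIED by the union bound.


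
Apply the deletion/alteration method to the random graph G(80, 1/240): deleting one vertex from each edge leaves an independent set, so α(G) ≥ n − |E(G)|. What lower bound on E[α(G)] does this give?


E[|E(G)|] = C(80, 2)·p = 3160 · (1/240) = 79/6.
E[α(G)] ≥ n − E[|E(G)|] = 80 − 79/6 = 401/6.
Numerically: ≈ 66.83333.
(This is only a lower bound; the true E[α(G)] may be larger.)

E[α(G)] ≥ 401/6 ≈ 66.83333.


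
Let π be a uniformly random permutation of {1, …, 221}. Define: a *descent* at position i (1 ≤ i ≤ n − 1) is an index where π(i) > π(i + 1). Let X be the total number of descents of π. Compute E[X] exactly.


Write X = Σ X_I over i = 1, …, 220, with X_I the indicator of one descent.
There are 220 indicators.
For each fixed i, the pair (π(i), π(i+1)) is a uniformly random ordered pair of distinct values from {1, …, 221}; by symmetry P[π(i) > π(i+1)] = 1/2.
By linearity: E[X] = 220 · (1/2) = (221 − 1) · (1/2) = 110 ≈ 110.000000.

E[X] = 110 = 110.000000.


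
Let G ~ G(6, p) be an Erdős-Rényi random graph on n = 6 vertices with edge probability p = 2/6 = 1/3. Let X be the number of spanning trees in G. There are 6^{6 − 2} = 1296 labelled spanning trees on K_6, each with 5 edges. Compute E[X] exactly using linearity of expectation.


K_6 has 6^{6 − 2} = 1296 labelled spanning trees.
For each such spanning tree H, let X_H = 1 if all 5 edges of H are present in G. Then P[X_H = 1] = p^{5} = (1/3)^{5} = 1/243.
By linearity: E[X] = Σ_H E[X_H] = 1296 · p^{5} = 1296 · 1/243 = 16/3.
Numerically: E[X] ≈ 5.33.

E[X] = 1296 · (1/3)^{5} = 16/3 ≈ 5.33.


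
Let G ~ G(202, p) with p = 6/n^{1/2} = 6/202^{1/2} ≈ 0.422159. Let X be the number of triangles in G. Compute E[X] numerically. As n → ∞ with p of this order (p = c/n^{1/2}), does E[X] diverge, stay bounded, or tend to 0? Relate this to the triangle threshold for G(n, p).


Number of potential triangles: C(202, 3) = 1353400.
Each occurs with probability p³ ≈ (0.422159)³ ≈ 7.52361731e-02.
By linearity: E[X] = C(202, 3)·p³ ≈ 1353400 · 7.52361731e-02 ≈ 101824.636673.
Since α = 1/2 < 1, p = c/n^{1/2} ≫ 1/n is above the triangle threshold p ~ 1/n. Asymptotically E[X] ~ (c³/6)·n^{3(1−α)} = (6³/6)·n^{1.5} → ∞; triangles are abundant w.h.p.

E[X] ≈ 101824.636673; in regime p = Θ(1/n^{1/2}) E[X] diverges (above the triangle threshold p ~ 1/n).


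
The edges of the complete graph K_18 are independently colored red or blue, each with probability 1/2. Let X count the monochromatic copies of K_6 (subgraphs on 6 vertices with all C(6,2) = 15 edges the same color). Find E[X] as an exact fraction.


Let X = Σ_S X_S over the C(18, 6) = 18564 subsets S of size 6, where X_S = 1 if the K_6 on S is monochromatic.
For a fixed S, the K_6 on S has C(6, 2) = 15 edges. P[all 15 edges red] = (1/2)^15, and likewise for blue, so P[monochromatic] = 2·(1/2)^15 = 2^{1 − 15} = 1/16384.
Summing: E[X] = C(18, 6) · 2^{1 − 15} = 18564 · 1/16384 = 4641/4096.
Numerically: E[X] ≈ 1.13306.

E[X] = C(18,6)·2^(1−C(6,2)) = 4641/4096 ≈ 1.13306.


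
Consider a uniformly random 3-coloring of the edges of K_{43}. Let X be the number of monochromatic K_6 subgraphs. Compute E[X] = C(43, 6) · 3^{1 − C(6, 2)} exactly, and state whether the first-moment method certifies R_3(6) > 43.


E[X] = C(43, 6) · 3^{1 − 15} = 6096454 · 3^{−14} = 6096454/4782969.
As a reduced fraction: E[X] = 6096454/4782969 ≈ 1.274617.
Is E[X] < 1? NO.
Since E[X] ≥ 1, the first-moment bound is inconclusive at n = 43; it does NOT by itself certify R_3(6) > 43.

E[X] = 6096454/4782969 ≈ 1.274617; E[X] ≥ 1; first-moment method inconclusive here.


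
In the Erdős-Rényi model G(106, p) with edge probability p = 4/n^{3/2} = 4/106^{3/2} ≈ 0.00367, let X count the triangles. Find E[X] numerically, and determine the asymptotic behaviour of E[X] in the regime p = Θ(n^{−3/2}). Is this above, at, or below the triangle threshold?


Number of potential triangles: C(106, 3) = 192920.
Each occurs with probability p³ ≈ (0.00367)³ ≈ 4.92384e-08.
By linearity: E[X] = C(106, 3)·p³ ≈ 192920 · 4.92384e-08 ≈ 0.009.
Since α = 3/2 > 1, p = c/n^{3/2} = o(1/n) is below the triangle threshold p ~ 1/n. Asymptotically E[X] ~ (c³/6)·n^{3(1−α)} = (4³/6)·n^{-1.5} → 0, so by Markov's inequality G has no triangles w.h.p.

E[X] ≈ 0.009; in regime p = Θ(1/n^{3/2}) E[X] tends to 0 (below the triangle threshold p ~ 1/n).


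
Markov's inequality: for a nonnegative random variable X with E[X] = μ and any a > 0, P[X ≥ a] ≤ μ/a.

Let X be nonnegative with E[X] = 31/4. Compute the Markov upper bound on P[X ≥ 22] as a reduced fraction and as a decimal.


μ = E[X] = 31/4, a = 22.
Markov: P[X ≥ 22] ≤ μ/a = (31/4)/22 = 31/88.
Numerically: ≈ 0.35227.
(Since a = 22 > μ = 7.75000, the bound 31/88 is < 1 and informative.)

P[X ≥ 22] ≤ 31/88 ≈ 0.35227.


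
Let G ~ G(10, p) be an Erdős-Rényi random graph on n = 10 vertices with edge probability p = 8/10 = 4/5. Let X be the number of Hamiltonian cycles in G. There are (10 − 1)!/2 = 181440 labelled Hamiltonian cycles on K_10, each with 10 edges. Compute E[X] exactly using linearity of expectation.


K_10 has (10 − 1)!/2 = 181440 labelled Hamiltonian cycles.
For each such Hamiltonian cycle H, let X_H = 1 if all 10 edges of H are present in G. Then P[X_H = 1] = p^{10} = (4/5)^{10} = 1048576/9765625.
By linearity of expectation: E[X] = Σ_H E[X_H] = 181440 · p^{10} = 181440 · 1048576/9765625 = 38050725888/1953125.
Numerically: E[X] ≈ 19482.

E[X] = 181440 · (4/5)^{10} = 38050725888/1953125 ≈ 19482.


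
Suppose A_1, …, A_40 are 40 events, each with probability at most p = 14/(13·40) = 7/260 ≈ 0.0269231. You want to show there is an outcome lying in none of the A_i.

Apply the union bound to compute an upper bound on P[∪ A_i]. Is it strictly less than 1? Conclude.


Union bound: P[∪_{i=1}^{40} A_i] ≤ Σ_i P[A_i] ≤ 40·p = 40·(7/260) = 14/13.
Numerically: 14/13 ≈ 1.0769231.
Is 14/13 < 1? NO.
Since the bound 14/13 is ≥ 1, the union bound is uninformative here; it does NOT by itself certify existence.

40·p = 14/13 ≈ 1.0769231; existence NOT certified by the union bound.


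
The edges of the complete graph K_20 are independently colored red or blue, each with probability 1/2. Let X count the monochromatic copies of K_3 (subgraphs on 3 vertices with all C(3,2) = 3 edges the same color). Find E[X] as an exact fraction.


Let X = Σ_S X_S over the C(20, 3) = 1140 subsets S of size 3, where X_S = 1 if the K_3 on S is monochromatic.
For a fixed S, the K_3 on S has C(3, 2) = 3 edges. P[all 3 edges red] = (1/2)^3, and likewise for blue, so P[monochromatic] = 2·(1/2)^3 = 2^{1 − 3} = 1/4.
Summing: E[X] = C(20, 3) · 2^{1 − 3} = 1140 · 1/4 = 285.
Numerically: E[X] ≈ 285.00000.

E[X] = C(20,3)·2^(1−C(3,2)) = 285 ≈ 285.00000.


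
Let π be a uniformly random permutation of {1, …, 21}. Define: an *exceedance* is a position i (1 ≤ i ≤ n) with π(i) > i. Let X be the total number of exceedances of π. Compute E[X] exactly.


Write X = Σ_{i=1}^{21} X_i, where X_i = 1_{π(i) > i}.
For each fixed i, π(i) is uniform over {1, …, 21} (marginal of a uniform permutation), so P[π(i) > i] = (n − i)/n. Summing: Σ_{i=1}^{21} (n − i)/n = (0 + 1 + … + 20)/21 = 21(21 − 1)/(2·21) = (21 − 1)/2.
Hence E[X] = Σ_{i=1}^{21} (21 − i)/21 = 10 ≈ 10.000000.

E[X] = 10 = 10.000000.


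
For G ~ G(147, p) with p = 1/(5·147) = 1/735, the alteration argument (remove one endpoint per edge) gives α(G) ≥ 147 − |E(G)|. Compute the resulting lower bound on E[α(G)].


E[|E(G)|] = C(147, 2)·p = 10731 · (1/735) = 73/5.
E[α(G)] ≥ n − E[|E(G)|] = 147 − 73/5 = 662/5.
Numerically: ≈ 132.4000.
(This is only a lower bound; the true E[α(G)] may be larger.)

E[α(G)] ≥ 662/5 ≈ 132.4000.


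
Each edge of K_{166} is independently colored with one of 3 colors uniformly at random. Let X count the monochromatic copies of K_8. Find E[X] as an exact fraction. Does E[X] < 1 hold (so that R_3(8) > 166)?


E[X] = C(166, 8) · 3^{1 − 28} = 12049276177620 · 3^{−27} = 12049276177620/7625597484987.
As a reduced fraction: E[X] = 148756496020/94143178827 ≈ 1.5801091.
Is E[X] < 1? NO.
Since E[X] ≥ 1, the first-moment bound is inconclusive at n = 166; it does NOT by itself certify R_3(8) > 166.

E[X] = 148756496020/94143178827 ≈ 1.5801091; E[X] ≥ 1; first-moment method inconclusive here.


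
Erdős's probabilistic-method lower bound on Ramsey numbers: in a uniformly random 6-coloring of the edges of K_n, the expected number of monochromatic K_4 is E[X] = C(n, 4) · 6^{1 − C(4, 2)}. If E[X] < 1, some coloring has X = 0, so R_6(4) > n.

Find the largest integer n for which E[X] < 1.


We need C(n, 4) · 6^{1 − 6} < 1, i.e. C(n, 4) < 6^{6 − 1} = 7776.
Check values of n near the boundary:
  n = 17: C(17, 4) = 2380; 2380 < 7776? YES
  n = 18: C(18, 4) = 3060; 3060 < 7776? YES
  n = 19: C(19, 4) = 3876; 3876 < 7776? YES
  n = 20: C(20, 4) = 4845; 4845 < 7776? YES
  n = 21: C(21, 4) = 5985; 5985 < 7776? YES
  n = 22: C(22, 4) = 7315; 7315 < 7776? YES
  n = 23: C(23, 4) = 8855; 8855 < 7776? NO
  n = 24: C(24, 4) = 10626; 10626 < 7776? NO
  n = 25: C(25, 4) = 12650; 12650 < 7776? NO
The largest n with C(n, 4) < 7776 is n = 22 (where E[X] = 7315/7776 ≈ 0.941). Hence R_6(4) > 22, i.e. R_6(4) ≥ 23.

Largest n = 22; hence R_6(4) > 22.


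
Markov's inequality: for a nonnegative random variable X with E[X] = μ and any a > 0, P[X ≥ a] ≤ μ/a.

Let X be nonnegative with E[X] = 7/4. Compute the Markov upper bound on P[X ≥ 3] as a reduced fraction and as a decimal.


μ = E[X] = 7/4, a = 3.
Markov: P[X ≥ 3] ≤ μ/a = (7/4)/3 = 7/12.
Numerically: ≈ 0.58333.
(Since a = 3 > μ = 1.75000, the bound 7/12 is < 1 and informative.)

P[X ≥ 3] ≤ 7/12 ≈ 0.58333.


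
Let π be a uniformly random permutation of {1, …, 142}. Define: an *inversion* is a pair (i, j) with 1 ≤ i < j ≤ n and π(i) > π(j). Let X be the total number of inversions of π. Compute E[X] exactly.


Write X = Σ X_I over the C(142, 2) = 10011 pairs i < j, with X_I the indicator of one inversion.
There are 10011 indicators.
For each fixed pair i < j, the values π(i) and π(j) are two distinct elements of {1, …, 142} in uniformly random order; by symmetry P[π(i) > π(j)] = 1/2.
By linearity: E[X] = 10011 · (1/2) = C(142, 2) · (1/2) = 10011/2 = 10011/2 ≈ 5005.5000.

E[X] = 10011/2 = 5005.5000.


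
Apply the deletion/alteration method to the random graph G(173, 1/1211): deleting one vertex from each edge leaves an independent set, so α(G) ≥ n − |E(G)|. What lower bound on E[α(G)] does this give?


E[|E(G)|] = C(173, 2)·p = 14878 · (1/1211) = 86/7.
E[α(G)] ≥ n − E[|E(G)|] = 173 − 86/7 = 1125/7.
Numerically: ≈ 160.714.
(This is only a lower bound; the true E[α(G)] may be larger.)

E[α(G)] ≥ 1125/7 ≈ 160.714.


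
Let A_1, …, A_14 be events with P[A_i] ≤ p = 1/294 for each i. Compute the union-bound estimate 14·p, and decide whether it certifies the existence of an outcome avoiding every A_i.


Union bound: P[∪_{i=1}^{14} A_i] ≤ Σ_i P[A_i] ≤ 14·p = 14·(1/294) = 1/21.
Numerically: 1/21 ≈ 0.047619.
Is 1/21 < 1? YES.
Since P[∪ A_i] ≤ 1/21 < 1, the complement has P[∩ A_i^c] ≥ 1 − 1/21 = 20/21 > 0, so some outcome avoids every A_i.

14·p = 1/21 ≈ 0.047619; existence CERTIFIED by the union bound.


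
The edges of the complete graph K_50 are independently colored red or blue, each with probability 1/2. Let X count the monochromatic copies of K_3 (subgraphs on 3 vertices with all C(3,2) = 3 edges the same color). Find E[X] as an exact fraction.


Let X = Σ_S X_S over the C(50, 3) = 19600 subsets S of size 3, where X_S = 1 if the K_3 on S is monochromatic.
For a fixed S, the K_3 on S has C(3, 2) = 3 edges. P[all 3 edges red] = (1/2)^3, and likewise for blue, so P[monochromatic] = 2·(1/2)^3 = 2^{1 − 3} = 1/4.
Summing: E[X] = C(50, 3) · 2^{1 − 3} = 19600 · 1/4 = 4900.
Numerically: E[X] ≈ 4900.000000.

E[X] = C(50,3)·2^(1−C(3,2)) = 4900 ≈ 4900.000000.


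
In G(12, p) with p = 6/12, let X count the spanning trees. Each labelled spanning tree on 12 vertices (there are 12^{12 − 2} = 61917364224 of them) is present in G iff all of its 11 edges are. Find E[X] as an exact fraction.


K_12 has 12^{12 − 2} = 61917364224 labelled spanning trees.
For each such spanning tree H, let X_H = 1 if all 11 edges of H are present in G. Then P[X_H = 1] = p^{11} = (1/2)^{11} = 1/2048.
By linearity of expectation: E[X] = Σ_H E[X_H] = 61917364224 · p^{11} = 61917364224 · 1/2048 = 30233088.
Numerically: E[X] ≈ 3.0233e+07.

E[X] = 61917364224 · (1/2)^{11} = 30233088 ≈ 3.0233e+07.


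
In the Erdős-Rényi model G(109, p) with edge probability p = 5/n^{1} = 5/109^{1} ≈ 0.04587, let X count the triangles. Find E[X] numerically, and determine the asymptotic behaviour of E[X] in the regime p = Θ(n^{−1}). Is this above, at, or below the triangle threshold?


Number of potential triangles: C(109, 3) = 209934.
Each occurs with probability p³ ≈ (0.04587)³ ≈ 9.652294e-05.
By linearity: E[X] = C(109, 3)·p³ ≈ 209934 · 9.652294e-05 ≈ 20.2634.
Here α = 1, so p = 5/n is exactly at the triangle threshold p ~ 1/n. Asymptotically E[X] → c³/6 = 5³/6 = 125/6 ≈ 20.8333, a bounded constant. In this regime the triangle count is asymptotically Poisson(c³/6).

E[X] ≈ 20.2634; in regime p = Θ(1/n^{1}) E[X] stays bounded (at the triangle threshold p ~ 1/n).


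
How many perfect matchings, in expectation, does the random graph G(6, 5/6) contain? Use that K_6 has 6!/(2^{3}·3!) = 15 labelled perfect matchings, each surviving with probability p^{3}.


K_6 has 6!/(2^{3}·3!) = 15 labelled perfect matchings.
For each such perfect matching H, let X_H = 1 if all 3 edges of H are present in G. Then P[X_H = 1] = p^{3} = (5/6)^{3} = 125/216.
By linearity: E[X] = Σ_H E[X_H] = 15 · p^{3} = 15 · 125/216 = 625/72.
Numerically: E[X] ≈ 8.681.

E[X] = 15 · (5/6)^{3} = 625/72 ≈ 8.681.


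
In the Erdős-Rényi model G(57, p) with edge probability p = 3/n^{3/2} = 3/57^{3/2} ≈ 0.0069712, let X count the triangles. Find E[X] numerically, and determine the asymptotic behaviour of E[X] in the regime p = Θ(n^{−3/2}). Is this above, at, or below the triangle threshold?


Number of potential triangles: C(57, 3) = 29260.
Each occurs with probability p³ ≈ (0.0069712)³ ≈ 3.3878714e-07.
By linearity: E[X] = C(57, 3)·p³ ≈ 29260 · 3.3878714e-07 ≈ 0.00991.
Since α = 3/2 > 1, p = c/n^{3/2} = o(1/n) is below the triangle threshold p ~ 1/n. Asymptotically E[X] ~ (c³/6)·n^{3(1−α)} = (3³/6)·n^{-1.5} → 0, so by Markov's inequality G has no triangles w.h.p.

E[X] ≈ 0.00991; in regime p = Θ(1/n^{3/2}) E[X] tends to 0 (below the triangle threshold p ~ 1/n).


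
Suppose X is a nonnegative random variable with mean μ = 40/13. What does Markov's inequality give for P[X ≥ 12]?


μ = E[X] = 40/13, a = 12.
Markov: P[X ≥ 12] ≤ μ/a = (40/13)/12 = 10/39.
Numerically: ≈ 0.256410.
(Since a = 12 > μ = 3.076923, the bound 10/39 is < 1 and informative.)

P[X ≥ 12] ≤ 10/39 ≈ 0.256410.


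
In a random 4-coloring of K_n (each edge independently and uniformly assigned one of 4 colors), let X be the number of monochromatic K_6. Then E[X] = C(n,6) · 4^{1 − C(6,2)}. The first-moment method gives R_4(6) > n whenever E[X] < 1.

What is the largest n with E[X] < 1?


We need C(n, 6) · 4^{1 − 15} < 1, i.e. C(n, 6) < 4^{15 − 1} = 268435456.
Check values of n near the boundary:
  n = 77: C(77, 6) = 237093780; 237093780 < 268435456? YES
  n = 78: C(78, 6) = 256851595; 256851595 < 268435456? YES
  n = 79: C(79, 6) = 277962685; 277962685 < 268435456? NO
  n = 80: C(80, 6) = 300500200; 300500200 < 268435456? NO
  n = 81: C(81, 6) = 324540216; 324540216 < 268435456? NO
The largest n with C(n, 6) < 268435456 is n = 78 (where E[X] = 256851595/268435456 ≈ 0.957). Hence R_4(6) > 78, i.e. R_4(6) ≥ 79.

Largest n = 78; hence R_4(6) > 78.


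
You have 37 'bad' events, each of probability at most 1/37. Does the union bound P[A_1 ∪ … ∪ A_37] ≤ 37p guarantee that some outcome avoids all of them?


Union bound: P[∪_{i=1}^{37} A_i] ≤ Σ_i P[A_i] ≤ 37·p = 37·(1/37) = 1.
Numerically: 1 ≈ 1.000000.
Is 1 < 1? NO.
Since the bound 1 is ≥ 1, the union bound is uninformative here; it does NOT by itself certify existence.

37·p = 1 ≈ 1.000000; existence NOT certified by the union bound.


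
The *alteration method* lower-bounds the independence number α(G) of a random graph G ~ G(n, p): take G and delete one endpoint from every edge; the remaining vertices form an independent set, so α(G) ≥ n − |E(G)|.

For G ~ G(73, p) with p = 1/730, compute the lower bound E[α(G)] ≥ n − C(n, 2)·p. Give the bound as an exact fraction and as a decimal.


E[|E(G)|] = C(73, 2)·p = 2628 · (1/730) = 18/5.
E[α(G)] ≥ n − E[|E(G)|] = 73 − 18/5 = 347/5.
Numerically: ≈ 69.400000.
(This is only a lower bound; the true E[α(G)] may be larger.)

E[α(G)] ≥ 347/5 ≈ 69.400000.


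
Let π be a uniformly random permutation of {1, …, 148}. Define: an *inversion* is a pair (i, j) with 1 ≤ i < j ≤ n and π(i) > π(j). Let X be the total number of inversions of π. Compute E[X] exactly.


Write X = Σ X_I over the C(148, 2) = 10878 pairs i < j, with X_I the indicator of one inversion.
There are 10878 indicators.
For each fixed pair i < j, the values π(i) and π(j) are two distinct elements of {1, …, 148} in uniformly random order; by symmetry P[π(i) > π(j)] = 1/2.
By linearity: E[X] = 10878 · (1/2) = C(148, 2) · (1/2) = 10878/2 = 5439 ≈ 5439.000000.

E[X] = 5439 = 5439.000000.


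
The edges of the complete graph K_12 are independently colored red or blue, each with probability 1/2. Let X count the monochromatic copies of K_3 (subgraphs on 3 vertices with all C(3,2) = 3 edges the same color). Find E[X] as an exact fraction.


Let X = Σ_S X_S over the C(12, 3) = 220 subsets S of size 3, where X_S = 1 if the K_3 on S is monochromatic.
For a fixed S, the K_3 on S has C(3, 2) = 3 edges. P[all 3 edges red] = (1/2)^3, and likewise for blue, so P[monochromatic] = 2·(1/2)^3 = 2^{1 − 3} = 1/4.
By linearity of expectation: E[X] = C(12, 3) · 2^{1 − 3} = 220 · 1/4 = 55.
Numerically: E[X] ≈ 55.000.

E[X] = C(12,3)·2^(1−C(3,2)) = 55 ≈ 55.000.


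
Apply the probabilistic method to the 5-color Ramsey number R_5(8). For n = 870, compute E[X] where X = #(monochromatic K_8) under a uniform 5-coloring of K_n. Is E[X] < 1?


E[X] = C(870, 8) · 5^{1 − 28} = 7881626782940464620 · 5^{−27} = 7881626782940464620/7450580596923828125.
As a reduced fraction: E[X] = 1576325356588092924/1490116119384765625 ≈ 1.057854.
Is E[X] < 1? NO.
Since E[X] ≥ 1, the first-moment bound is inconclusive at n = 870; it does NOT by itself certify R_5(8) > 870.

E[X] = 1576325356588092924/1490116119384765625 ≈ 1.057854; E[X] ≥ 1; first-moment method inconclusive here.


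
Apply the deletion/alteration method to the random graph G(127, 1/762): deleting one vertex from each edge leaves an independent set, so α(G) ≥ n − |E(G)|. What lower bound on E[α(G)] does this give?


E[|E(G)|] = C(127, 2)·p = 8001 · (1/762) = 21/2.
E[α(G)] ≥ n − E[|E(G)|] = 127 − 21/2 = 233/2.
Numerically: ≈ 116.5000.
(This is only a lower bound; the true E[α(G)] may be larger.)

E[α(G)] ≥ 233/2 ≈ 116.5000.


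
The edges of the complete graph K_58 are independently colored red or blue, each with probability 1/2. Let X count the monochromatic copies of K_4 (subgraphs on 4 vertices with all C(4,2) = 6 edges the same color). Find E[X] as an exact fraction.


Let X = Σ_S X_S over the C(58, 4) = 424270 subsets S of size 4, where X_S = 1 if the K_4 on S is monochromatic.
For a fixed S, the K_4 on S has C(4, 2) = 6 edges. P[all 6 edges red] = (1/2)^6, and likewise for blue, so P[monochromatic] = 2·(1/2)^6 = 2^{1 − 6} = 1/32.
By linearity of expectation: E[X] = C(58, 4) · 2^{1 − 6} = 424270 · 1/32 = 212135/16.
Numerically: E[X] ≈ 13258.4375.

E[X] = C(58,4)·2^(1−C(4,2)) = 212135/16 ≈ 13258.4375.


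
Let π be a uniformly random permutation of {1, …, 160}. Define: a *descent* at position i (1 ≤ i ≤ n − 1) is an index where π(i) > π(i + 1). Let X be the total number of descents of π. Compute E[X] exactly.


Write X = Σ X_I over i = 1, …, 159, with X_I the indicator of one descent.
There are 159 indicators.
For each fixed i, the pair (π(i), π(i+1)) is a uniformly random ordered pair of distinct values from {1, …, 160}; by symmetry P[π(i) > π(i+1)] = 1/2.
By linearity: E[X] = 159 · (1/2) = (160 − 1) · (1/2) = 159/2 ≈ 79.5000.

E[X] = 159/2 = 79.5000.


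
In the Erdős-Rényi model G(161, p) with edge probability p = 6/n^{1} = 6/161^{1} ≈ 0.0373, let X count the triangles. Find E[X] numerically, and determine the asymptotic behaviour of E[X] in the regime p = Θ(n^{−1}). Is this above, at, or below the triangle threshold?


Number of potential triangles: C(161, 3) = 682640.
Each occurs with probability p³ ≈ (0.0373)³ ≈ 5.17578e-05.
By linearity: E[X] = C(161, 3)·p³ ≈ 682640 · 5.17578e-05 ≈ 35.332.
Here α = 1, so p = 6/n is exactly at the triangle threshold p ~ 1/n. Asymptotically E[X] → c³/6 = 6³/6 = 36 ≈ 36.000, a bounded constant. In this regime the triangle count is asymptotically Poisson(c³/6).

E[X] ≈ 35.332; in regime p = Θ(1/n^{1}) E[X] stays bounded (at the triangle threshold p ~ 1/n).


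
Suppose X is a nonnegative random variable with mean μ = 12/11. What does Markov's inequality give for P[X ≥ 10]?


μ = E[X] = 12/11, a = 10.
Markov: P[X ≥ 10] ≤ μ/a = (12/11)/10 = 6/55.
Numerically: ≈ 0.109.
(Since a = 10 > μ = 1.091, the bound 6/55 is < 1 and informative.)

P[X ≥ 10] ≤ 6/55 ≈ 0.109.


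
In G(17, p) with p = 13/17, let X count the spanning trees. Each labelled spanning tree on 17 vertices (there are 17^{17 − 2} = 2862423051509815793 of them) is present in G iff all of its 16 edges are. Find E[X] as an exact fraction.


K_17 has 17^{17 − 2} = 2862423051509815793 labelled spanning trees.
For each such spanning tree H, let X_H = 1 if all 16 edges of H are present in G. Then P[X_H = 1] = p^{16} = (13/17)^{16} = 665416609183179841/48661191875666868481.
Summing the indicators: E[X] = Σ_H E[X_H] = 2862423051509815793 · p^{16} = 2862423051509815793 · 665416609183179841/48661191875666868481 = 665416609183179841/17.
Numerically: E[X] ≈ 3.91e+16.

E[X] = 2862423051509815793 · (13/17)^{16} = 665416609183179841/17 ≈ 3.91e+16.


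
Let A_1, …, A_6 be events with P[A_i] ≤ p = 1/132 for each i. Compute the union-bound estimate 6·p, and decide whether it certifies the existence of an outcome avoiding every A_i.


Union bound: P[∪_{i=1}^{6} A_i] ≤ Σ_i P[A_i] ≤ 6·p = 6·(1/132) = 1/22.
Numerically: 1/22 ≈ 0.0454545.
Is 1/22 < 1? YES.
Since P[∪ A_i] ≤ 1/22 < 1, the complement has P[∩ A_i^c] ≥ 1 − 1/22 = 21/22 > 0, so some outcome avoids every A_i.

6·p = 1/22 ≈ 0.0454545; existence CERTIFIED by the union bound.


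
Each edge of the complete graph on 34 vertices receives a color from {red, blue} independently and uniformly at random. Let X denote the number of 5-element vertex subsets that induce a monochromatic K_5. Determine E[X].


Let X = Σ_S X_S over the C(34, 5) = 278256 subsets S of size 5, where X_S = 1 if the K_5 on S is monochromatic.
For a fixed S, the K_5 on S has C(5, 2) = 10 edges. P[all 10 edges red] = (1/2)^10, and likewise for blue, so P[monochromatic] = 2·(1/2)^10 = 2^{1 − 10} = 1/512.
Summing: E[X] = C(34, 5) · 2^{1 − 10} = 278256 · 1/512 = 17391/32.
Numerically: E[X] ≈ 543.468750.

E[X] = C(34,5)·2^(1−C(5,2)) = 17391/32 ≈ 543.468750.


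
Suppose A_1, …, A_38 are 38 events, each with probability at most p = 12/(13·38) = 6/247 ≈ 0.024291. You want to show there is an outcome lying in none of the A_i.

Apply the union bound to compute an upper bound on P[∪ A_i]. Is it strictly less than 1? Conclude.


Union bound: P[∪_{i=1}^{38} A_i] ≤ Σ_i P[A_i] ≤ 38·p = 38·(6/247) = 12/13.
Numerically: 12/13 ≈ 0.923077.
Is 12/13 < 1? YES.
Since P[∪ A_i] ≤ 12/13 < 1, the complement has P[∩ A_i^c] ≥ 1 − 12/13 = 1/13 > 0, so some outcome avoids every A_i.

38·p = 12/13 ≈ 0.923077; existence CERTIFIED by the union bound.


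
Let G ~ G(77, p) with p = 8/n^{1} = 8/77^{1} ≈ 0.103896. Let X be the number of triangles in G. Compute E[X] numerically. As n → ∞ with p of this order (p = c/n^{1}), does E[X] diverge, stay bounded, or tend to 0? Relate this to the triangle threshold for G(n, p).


Number of potential triangles: C(77, 3) = 73150.
Each occurs with probability p³ ≈ (0.103896)³ ≈ 1.12149615e-03.
By linearity: E[X] = C(77, 3)·p³ ≈ 73150 · 1.12149615e-03 ≈ 82.037443.
Here α = 1, so p = 8/n is exactly at the triangle threshold p ~ 1/n. Asymptotically E[X] → c³/6 = 8³/6 = 256/3 ≈ 85.333333, a bounded constant. In this regime the triangle count is asymptotically Poisson(c³/6).

E[X] ≈ 82.037443; in regime p = Θ(1/n^{1}) E[X] stays bounded (at the triangle threshold p ~ 1/n).


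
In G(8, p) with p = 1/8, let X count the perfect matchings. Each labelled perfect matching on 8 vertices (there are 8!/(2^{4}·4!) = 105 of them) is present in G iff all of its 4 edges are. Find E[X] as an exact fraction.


K_8 has 8!/(2^{4}·4!) = 105 labelled perfect matchings.
For each such perfect matching H, let X_H = 1 if all 4 edges of H are present in G. Then P[X_H = 1] = p^{4} = (1/8)^{4} = 1/4096.
By linearity of expectation: E[X] = Σ_H E[X_H] = 105 · p^{4} = 105 · 1/4096 = 105/4096.
Numerically: E[X] ≈ 0.0256348.

E[X] = 105 · (1/8)^{4} = 105/4096 ≈ 0.0256348.


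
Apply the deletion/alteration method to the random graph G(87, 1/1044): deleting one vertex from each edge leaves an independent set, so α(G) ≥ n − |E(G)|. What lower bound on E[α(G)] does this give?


E[|E(G)|] = C(87, 2)·p = 3741 · (1/1044) = 43/12.
E[α(G)] ≥ n − E[|E(G)|] = 87 − 43/12 = 1001/12.
Numerically: ≈ 83.41667.
(This is only a lower bound; the true E[α(G)] may be larger.)

E[α(G)] ≥ 1001/12 ≈ 83.41667.


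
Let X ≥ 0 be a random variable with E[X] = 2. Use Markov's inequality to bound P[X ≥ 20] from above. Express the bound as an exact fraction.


μ = E[X] = 2, a = 20.
Markov: P[X ≥ 20] ≤ μ/a = (2)/20 = 1/10.
Numerically: ≈ 0.1000.
(Since a = 20 > μ = 2.0000, the bound 1/10 is < 1 and informative.)

P[X ≥ 20] ≤ 1/10 ≈ 0.1000.


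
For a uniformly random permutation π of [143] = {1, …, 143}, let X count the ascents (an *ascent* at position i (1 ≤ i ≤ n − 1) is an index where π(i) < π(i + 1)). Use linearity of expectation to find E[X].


Write X = Σ X_I over i = 1, …, 142, with X_I the indicator of one ascent.
There are 142 indicators.
For each fixed i, the pair (π(i), π(i+1)) is a uniformly random ordered pair of distinct values from {1, …, 143}; by symmetry P[π(i) < π(i+1)] = 1/2.
By linearity: E[X] = 142 · (1/2) = (143 − 1) · (1/2) = 71 ≈ 71.0000.

E[X] = 71 = 71.0000.


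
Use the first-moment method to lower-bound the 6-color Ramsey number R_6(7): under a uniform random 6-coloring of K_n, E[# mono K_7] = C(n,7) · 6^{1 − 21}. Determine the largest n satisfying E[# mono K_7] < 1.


We need C(n, 7) · 6^{1 − 21} < 1, i.e. C(n, 7) < 6^{21 − 1} = 3656158440062976.
Check values of n near the boundary:
  n = 562: C(562, 7) = 3384017972944752; 3384017972944752 < 3656158440062976? YES
  n = 563: C(563, 7) = 3426622515769596; 3426622515769596 < 3656158440062976? YES
  n = 564: C(564, 7) = 3469685994423792; 3469685994423792 < 3656158440062976? YES
  n = 565: C(565, 7) = 3513212521235560; 3513212521235560 < 3656158440062976? YES
  n = 566: C(566, 7) = 3557206237959440; 3557206237959440 < 3656158440062976? YES
  n = 567: C(567, 7) = 3601671315933933; 3601671315933933 < 3656158440062976? YES
  n = 568: C(568, 7) = 3646611956239704; 3646611956239704 < 3656158440062976? YES
  n = 569: C(569, 7) = 3692032389858348; 3692032389858348 < 3656158440062976? NO
The largest n with C(n, 7) < 3656158440062976 is n = 568 (where E[X] = 16882462760369/16926659444736 ≈ 0.997389). Hence R_6(7) > 568, i.e. R_6(7) ≥ 569.

Largest n = 568; hence R_6(7) > 568.


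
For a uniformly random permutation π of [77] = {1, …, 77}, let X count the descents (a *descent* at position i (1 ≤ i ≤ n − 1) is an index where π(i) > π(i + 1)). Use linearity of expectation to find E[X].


Write X = Σ X_I over i = 1, …, 76, with X_I the indicator of one descent.
There are 76 indicators.
For each fixed i, the pair (π(i), π(i+1)) is a uniformly random ordered pair of distinct values from {1, …, 77}; by symmetry P[π(i) > π(i+1)] = 1/2.
By linearity: E[X] = 76 · (1/2) = (77 − 1) · (1/2) = 38 ≈ 38.00000.

E[X] = 38 = 38.00000.


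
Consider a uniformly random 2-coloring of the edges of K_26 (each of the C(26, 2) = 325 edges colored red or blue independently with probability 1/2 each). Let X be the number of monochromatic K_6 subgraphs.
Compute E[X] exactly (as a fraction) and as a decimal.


Let X = Σ_S X_S over the C(26, 6) = 230230 subsets S of size 6, where X_S = 1 if the K_6 on S is monochromatic.
For a fixed S, the K_6 on S has C(6, 2) = 15 edges. P[all 15 edges red] = (1/2)^15, and likewise for blue, so P[monochromatic] = 2·(1/2)^15 = 2^{1 − 15} = 1/16384.
Summing: E[X] = C(26, 6) · 2^{1 − 15} = 230230 · 1/16384 = 115115/8192.
Numerically: E[X] ≈ 14.052124.

E[X] = C(26,6)·2^(1−C(6,2)) = 115115/8192 ≈ 14.052124.
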